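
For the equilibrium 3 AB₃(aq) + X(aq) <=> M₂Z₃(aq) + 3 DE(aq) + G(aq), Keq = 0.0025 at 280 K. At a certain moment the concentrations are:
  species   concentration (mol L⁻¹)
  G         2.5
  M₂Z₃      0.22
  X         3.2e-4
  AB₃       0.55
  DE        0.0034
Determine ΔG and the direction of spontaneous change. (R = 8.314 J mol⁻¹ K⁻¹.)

Q = [M₂Z₃]·[DE]³·[G] / ([AB₃]³·[X]) = (0.22)·(0.0034)³·(2.5) / ((0.55)³·(3.2e-4)) = 4.06e-4
ΔG = RT ln(Q/Keq) = (8.314 J mol⁻¹ K⁻¹)(280 K) × ln(4.06e-4/0.0025)
   = (2.328 kJ/mol)(-1.818) = -4.23 kJ/mol
ΔG < 0, so the forward reaction is spontaneous (proceeds forward).

ΔG = -4.23 kJ/mol; the forward reaction is spontaneous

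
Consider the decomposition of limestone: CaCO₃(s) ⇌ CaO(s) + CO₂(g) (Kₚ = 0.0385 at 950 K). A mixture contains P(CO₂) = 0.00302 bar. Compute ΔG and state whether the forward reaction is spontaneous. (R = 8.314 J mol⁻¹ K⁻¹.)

ΔG = -20.1 kJ/mol; the forward reaction is spontaneous

(CaCO₃, CaO are pure solids — omitted from Qₚ.)
Qₚ = P(CO₂) = 0.00302
ΔG = RT ln(Qₚ/Kₚ) = (8.314 J mol⁻¹ K⁻¹)(950 K) × ln(0.00302/0.0385)
   = (7.898 kJ/mol)(-2.545) = -20.1 kJ/mol
ΔG < 0, so the forward reaction is spontaneous (proceeds forward).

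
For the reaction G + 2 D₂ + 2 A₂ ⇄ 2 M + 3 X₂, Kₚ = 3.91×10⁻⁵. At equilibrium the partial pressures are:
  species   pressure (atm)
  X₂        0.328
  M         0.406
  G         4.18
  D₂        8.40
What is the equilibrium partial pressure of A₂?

At equilibrium, Kₚ = P(M)²·P(X₂)³ / (P(G)·P(D₂)²·P(A₂)²) = 3.91×10⁻⁵.
(0.406)²·(0.328)³ / ((4.18)·(8.40)²·(P(A₂))²) = 3.91×10⁻⁵
P(A₂)² = 0.504 ⇒ P(A₂) = 0.710 atm

P(A₂) = 0.710 atm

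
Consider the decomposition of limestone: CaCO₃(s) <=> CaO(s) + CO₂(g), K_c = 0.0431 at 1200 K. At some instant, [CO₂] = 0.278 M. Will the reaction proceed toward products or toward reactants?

in the reverse direction

(CaCO₃, CaO are pure solids — omitted from Q_c.)
Q_c = [CO₂] = 0.278
Q_c = 0.278 > K_c = 0.0431, so the reverse reaction proceeds.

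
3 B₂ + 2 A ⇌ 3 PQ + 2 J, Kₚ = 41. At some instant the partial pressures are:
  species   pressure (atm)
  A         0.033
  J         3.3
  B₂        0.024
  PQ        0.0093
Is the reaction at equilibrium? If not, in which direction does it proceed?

reverse (toward reactants)

Qₚ = P(PQ)³·P(J)² / (P(B₂)³·P(A)²) = (0.0093)³·(3.3)² / ((0.024)³·(0.033)²) = 580
Qₚ = 580 > Kₚ = 41, so the reverse reaction proceeds.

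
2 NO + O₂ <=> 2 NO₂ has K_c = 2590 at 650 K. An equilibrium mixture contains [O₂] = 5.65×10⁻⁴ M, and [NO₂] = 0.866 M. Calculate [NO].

[NO] = 0.716 M

At equilibrium, K_c = [NO₂]² / ([NO]²·[O₂]) = 2590.
(0.866)² / (([NO])²·(5.65×10⁻⁴)) = 2590
[NO]² = 0.512 ⇒ [NO] = 0.716 M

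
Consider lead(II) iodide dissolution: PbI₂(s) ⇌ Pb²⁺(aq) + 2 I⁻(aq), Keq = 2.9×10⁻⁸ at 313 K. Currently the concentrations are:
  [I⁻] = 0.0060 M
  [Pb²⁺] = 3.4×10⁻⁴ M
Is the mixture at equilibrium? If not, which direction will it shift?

(PbI₂ is a pure solid — omitted from Q.)
Q = [Pb²⁺]·[I⁻]² = (3.4×10⁻⁴)·(0.0060)² = 1.2×10⁻⁸
Q = 1.2×10⁻⁸ < Keq = 2.9×10⁻⁸: net forward reaction.

no; Q < K, reaction proceeds forward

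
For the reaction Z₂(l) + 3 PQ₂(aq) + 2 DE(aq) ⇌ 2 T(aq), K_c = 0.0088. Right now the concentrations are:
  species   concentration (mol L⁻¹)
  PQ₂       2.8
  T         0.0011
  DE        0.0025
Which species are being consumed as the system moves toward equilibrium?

none (at equilibrium)

(Z₂ is a pure liquid — omitted from Q_c.)
Q_c = [T]² / ([PQ₂]³·[DE]²) = (0.0011)² / ((2.8)³·(0.0025)²) = 0.0088
Q_c = 0.0088 = K_c; the system is at equilibrium.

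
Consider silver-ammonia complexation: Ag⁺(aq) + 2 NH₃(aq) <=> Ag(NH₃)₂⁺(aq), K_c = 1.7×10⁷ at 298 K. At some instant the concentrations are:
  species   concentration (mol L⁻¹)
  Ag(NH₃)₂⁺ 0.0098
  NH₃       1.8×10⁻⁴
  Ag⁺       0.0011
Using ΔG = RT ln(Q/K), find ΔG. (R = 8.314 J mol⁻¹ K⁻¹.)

Q_c = [Ag(NH₃)₂⁺] / ([Ag⁺]·[NH₃]²) = (0.0098) / ((0.0011)·(1.8×10⁻⁴)²) = 2.75×10⁸
ΔG = RT ln(Q_c/K_c) = (8.314 J mol⁻¹ K⁻¹)(298 K) × ln(2.75×10⁸/1.7×10⁷)
   = (2.478 kJ/mol)(2.784) = 6.90 kJ/mol
ΔG > 0, so the forward reaction is non-spontaneous (proceeds in reverse).

ΔG = 6.90 kJ/mol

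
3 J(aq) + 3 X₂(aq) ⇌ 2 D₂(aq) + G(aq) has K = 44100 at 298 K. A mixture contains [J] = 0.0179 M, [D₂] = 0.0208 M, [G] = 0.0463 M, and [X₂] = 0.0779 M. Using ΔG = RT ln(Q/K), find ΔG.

ΔG = -4.43 kJ/mol

Q = [D₂]²·[G] / ([J]³·[X₂]³) = (0.0208)²·(0.0463) / ((0.0179)³·(0.0779)³) = 7390
ΔG = RT ln(Q/K) = (8.314 J mol⁻¹ K⁻¹)(298 K) × ln(7390/44100)
   = (2.478 kJ/mol)(-1.786) = -4.43 kJ/mol
ΔG < 0, so the forward reaction is spontaneous (proceeds forward).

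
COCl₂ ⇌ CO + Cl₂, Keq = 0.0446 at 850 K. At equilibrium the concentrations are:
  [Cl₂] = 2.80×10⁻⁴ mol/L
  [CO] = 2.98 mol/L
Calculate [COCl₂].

[COCl₂] = 0.0187 mol/L

At equilibrium, Keq = [CO]·[Cl₂] / [COCl₂] = 0.0446.
(2.98)·(2.80×10⁻⁴) / ([COCl₂]) = 0.0446
[COCl₂] = 0.0187 mol/L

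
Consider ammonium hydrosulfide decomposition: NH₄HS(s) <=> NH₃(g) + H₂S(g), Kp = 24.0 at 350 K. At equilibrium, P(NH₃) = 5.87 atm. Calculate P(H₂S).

(NH₄HS is a pure solid — omitted from Kp.)
At equilibrium, Kp = P(NH₃)·P(H₂S) = 24.0.
(5.87)·(P(H₂S)) = 24.0
P(H₂S) = 4.09 atm

P(H₂S) = 4.09 atm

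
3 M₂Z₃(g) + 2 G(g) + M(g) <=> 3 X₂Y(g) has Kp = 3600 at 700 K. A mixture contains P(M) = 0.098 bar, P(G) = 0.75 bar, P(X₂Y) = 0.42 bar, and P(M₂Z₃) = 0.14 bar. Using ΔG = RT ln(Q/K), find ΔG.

ΔG = -11.6 kJ/mol

Qp = P(X₂Y)³ / (P(M₂Z₃)³·P(G)²·P(M)) = (0.42)³ / ((0.14)³·(0.75)²·(0.098)) = 490
ΔG = RT ln(Qp/Kp) = (8.314 J mol⁻¹ K⁻¹)(700 K) × ln(490/3600)
   = (5.820 kJ/mol)(-1.994) = -11.6 kJ/mol
ΔG < 0, so the forward reaction is spontaneous (proceeds forward).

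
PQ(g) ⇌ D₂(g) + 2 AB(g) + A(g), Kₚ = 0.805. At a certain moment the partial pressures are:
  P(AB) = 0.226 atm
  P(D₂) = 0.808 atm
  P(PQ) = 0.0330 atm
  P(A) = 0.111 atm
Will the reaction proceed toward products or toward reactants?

Qₚ = P(D₂)·P(AB)²·P(A) / P(PQ) = (0.808)·(0.226)²·(0.111) / (0.0330) = 0.139
Qₚ = 0.139 < Kₚ = 0.805, so the forward reaction proceeds.

in the forward direction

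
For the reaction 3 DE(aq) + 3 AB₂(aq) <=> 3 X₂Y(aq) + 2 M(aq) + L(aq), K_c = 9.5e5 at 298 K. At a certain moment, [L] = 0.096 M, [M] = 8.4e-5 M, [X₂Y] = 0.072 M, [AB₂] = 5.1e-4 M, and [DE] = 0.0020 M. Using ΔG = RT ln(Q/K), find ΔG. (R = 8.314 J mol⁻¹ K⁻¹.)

Q_c = [X₂Y]³·[M]²·[L] / ([DE]³·[AB₂]³) = (0.072)³·(8.4e-5)²·(0.096) / ((0.0020)³·(5.1e-4)³) = 2.38e5
ΔG = RT ln(Q_c/K_c) = (8.314 J mol⁻¹ K⁻¹)(298 K) × ln(2.38e5/9.5e5)
   = (2.478 kJ/mol)(-1.384) = -3.43 kJ/mol
ΔG < 0, so the forward reaction is spontaneous (proceeds forward).

ΔG = -3.43 kJ/mol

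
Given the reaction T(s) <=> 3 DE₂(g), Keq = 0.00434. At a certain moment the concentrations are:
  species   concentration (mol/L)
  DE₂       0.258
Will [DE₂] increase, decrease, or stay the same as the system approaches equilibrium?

decrease

(T is a pure solid — omitted from Q.)
Q = [DE₂]³ = (0.258)³ = 0.0172
Q = 0.0172 > Keq = 0.00434: net reverse reaction.
DE₂ is a product, so it decreases.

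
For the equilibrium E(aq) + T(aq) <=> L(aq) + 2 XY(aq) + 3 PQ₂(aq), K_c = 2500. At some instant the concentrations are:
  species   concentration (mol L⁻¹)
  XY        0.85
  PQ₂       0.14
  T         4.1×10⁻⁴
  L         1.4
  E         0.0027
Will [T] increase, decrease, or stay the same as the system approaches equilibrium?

Q_c = [L]·[XY]²·[PQ₂]³ / ([E]·[T]) = (1.4)·(0.85)²·(0.14)³ / ((0.0027)·(4.1×10⁻⁴)) = 2500
Q_c = 2500 = K_c; the system is at equilibrium.

stay the same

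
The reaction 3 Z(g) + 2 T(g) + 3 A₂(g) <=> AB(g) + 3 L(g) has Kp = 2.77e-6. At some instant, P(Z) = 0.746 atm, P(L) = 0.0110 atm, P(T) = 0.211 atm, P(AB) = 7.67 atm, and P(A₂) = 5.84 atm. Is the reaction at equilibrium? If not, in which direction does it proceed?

Qp = P(AB)·P(L)³ / (P(Z)³·P(T)²·P(A₂)³) = (7.67)·(0.0110)³ / ((0.746)³·(0.211)²·(5.84)³) = 2.77e-6
Qp = 2.77e-6 = Kp, so the system is already at equilibrium.

no net change (already at equilibrium)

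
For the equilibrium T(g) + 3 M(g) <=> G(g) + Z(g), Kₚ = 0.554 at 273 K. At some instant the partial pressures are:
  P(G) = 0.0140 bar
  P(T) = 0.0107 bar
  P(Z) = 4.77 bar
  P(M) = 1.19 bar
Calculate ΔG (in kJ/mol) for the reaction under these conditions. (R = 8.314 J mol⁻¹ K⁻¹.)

Qₚ = P(G)·P(Z) / (P(T)·P(M)³) = (0.0140)·(4.77) / ((0.0107)·(1.19)³) = 3.70
ΔG = RT ln(Qₚ/Kₚ) = (8.314 J mol⁻¹ K⁻¹)(273 K) × ln(3.70/0.554)
   = (2.270 kJ/mol)(1.899) = 4.31 kJ/mol
ΔG > 0, so the forward reaction is non-spontaneous (proceeds in reverse).

ΔG = 4.31 kJ/mol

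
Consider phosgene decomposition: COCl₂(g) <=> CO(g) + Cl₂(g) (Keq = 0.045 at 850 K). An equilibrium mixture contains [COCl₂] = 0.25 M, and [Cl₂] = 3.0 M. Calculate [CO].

At equilibrium, Keq = [CO]·[Cl₂] / [COCl₂] = 0.045.
([CO])·(3.0) / (0.25) = 0.045
[CO] = 0.00375 = 0.0038 M

[CO] = 0.0038 M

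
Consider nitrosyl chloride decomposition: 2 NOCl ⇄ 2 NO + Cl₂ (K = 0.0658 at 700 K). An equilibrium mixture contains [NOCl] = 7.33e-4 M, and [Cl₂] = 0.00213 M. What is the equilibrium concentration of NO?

[NO] = 0.00407 M

At equilibrium, K = [NO]²·[Cl₂] / [NOCl]² = 0.0658.
([NO])²·(0.00213) / (7.33e-4)² = 0.0658
[NO]² = 1.66e-5 ⇒ [NO] = 0.00407 M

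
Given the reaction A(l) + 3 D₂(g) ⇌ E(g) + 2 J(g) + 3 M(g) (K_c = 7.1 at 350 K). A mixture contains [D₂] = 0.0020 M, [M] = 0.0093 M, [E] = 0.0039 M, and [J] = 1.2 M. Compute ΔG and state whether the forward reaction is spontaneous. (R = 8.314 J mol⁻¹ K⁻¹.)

ΔG = -7.37 kJ/mol; the forward reaction is spontaneous

(A is a pure liquid — omitted from Q_c.)
Q_c = [E]·[J]²·[M]³ / [D₂]³ = (0.0039)·(1.2)²·(0.0093)³ / (0.0020)³ = 0.565
ΔG = RT ln(Q_c/K_c) = (8.314 J mol⁻¹ K⁻¹)(350 K) × ln(0.565/7.1)
   = (2.910 kJ/mol)(-2.531) = -7.37 kJ/mol
ΔG < 0, so the forward reaction is spontaneous (proceeds forward).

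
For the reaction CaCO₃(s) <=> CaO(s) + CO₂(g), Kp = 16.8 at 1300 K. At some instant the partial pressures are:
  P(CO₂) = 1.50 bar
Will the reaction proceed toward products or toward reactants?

(CaCO₃, CaO are pure solids — omitted from Qp.)
Qp = P(CO₂) = 1.50
Qp = 1.50 < Kp = 16.8, so the forward reaction proceeds.

in the forward direction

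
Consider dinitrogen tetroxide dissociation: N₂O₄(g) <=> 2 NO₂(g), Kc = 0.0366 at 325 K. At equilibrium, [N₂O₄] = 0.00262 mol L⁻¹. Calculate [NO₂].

At equilibrium, Kc = [NO₂]² / [N₂O₄] = 0.0366.
([NO₂])² / (0.00262) = 0.0366
[NO₂]² = 9.59e-5 ⇒ [NO₂] = 0.00979 mol L⁻¹

[NO₂] = 0.00979 mol L⁻¹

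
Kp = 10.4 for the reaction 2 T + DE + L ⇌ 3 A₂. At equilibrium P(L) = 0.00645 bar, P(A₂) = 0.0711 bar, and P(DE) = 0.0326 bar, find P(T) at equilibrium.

P(T) = 0.405 bar

At equilibrium, Kp = P(A₂)³ / (P(T)²·P(DE)·P(L)) = 10.4.
(0.0711)³ / ((P(T))²·(0.0326)·(0.00645)) = 10.4
P(T)² = 0.164 ⇒ P(T) = 0.405 bar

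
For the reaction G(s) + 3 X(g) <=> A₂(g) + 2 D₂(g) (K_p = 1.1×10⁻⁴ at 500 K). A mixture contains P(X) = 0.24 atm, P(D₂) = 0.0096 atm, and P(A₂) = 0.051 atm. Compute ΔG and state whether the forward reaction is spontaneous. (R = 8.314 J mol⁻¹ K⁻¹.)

(G is a pure solid — omitted from Q_p.)
Q_p = P(A₂)·P(D₂)² / P(X)³ = (0.051)·(0.0096)² / (0.24)³ = 3.40×10⁻⁴
ΔG = RT ln(Q_p/K_p) = (8.314 J mol⁻¹ K⁻¹)(500 K) × ln(3.40×10⁻⁴/1.1×10⁻⁴)
   = (4.157 kJ/mol)(1.128) = 4.69 kJ/mol
ΔG > 0, so the forward reaction is non-spontaneous (proceeds in reverse).

ΔG = 4.69 kJ/mol; the forward reaction is non-spontaneous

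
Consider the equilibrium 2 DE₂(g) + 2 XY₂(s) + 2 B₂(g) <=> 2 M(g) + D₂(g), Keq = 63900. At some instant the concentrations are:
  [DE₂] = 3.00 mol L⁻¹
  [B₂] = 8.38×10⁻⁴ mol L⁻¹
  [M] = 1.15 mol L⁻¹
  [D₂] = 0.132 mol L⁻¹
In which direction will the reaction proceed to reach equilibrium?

forward (toward products)

(XY₂ is a pure solid — omitted from Q.)
Q = [M]²·[D₂] / ([DE₂]²·[B₂]²) = (1.15)²·(0.132) / ((3.00)²·(8.38×10⁻⁴)²) = 27600
Q = 27600 < Keq = 63900, so the forward reaction proceeds.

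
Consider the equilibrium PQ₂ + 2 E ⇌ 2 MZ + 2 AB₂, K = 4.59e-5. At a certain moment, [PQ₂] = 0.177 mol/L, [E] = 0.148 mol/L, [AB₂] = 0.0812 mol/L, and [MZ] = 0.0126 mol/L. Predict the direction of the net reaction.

to the left

Q = [MZ]²·[AB₂]² / ([PQ₂]·[E]²) = (0.0126)²·(0.0812)² / ((0.177)·(0.148)²) = 2.70e-4
Q = 2.70e-4 > K = 4.59e-5, so the reverse reaction proceeds.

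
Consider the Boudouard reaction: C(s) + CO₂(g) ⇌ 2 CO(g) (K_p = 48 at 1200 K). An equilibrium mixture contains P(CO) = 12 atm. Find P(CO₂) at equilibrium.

(C is a pure solid — omitted from K_p.)
At equilibrium, K_p = P(CO)² / P(CO₂) = 48.
(12)² / (P(CO₂)) = 48
P(CO₂) = 3.00 = 3.0 atm

P(CO₂) = 3.0 atm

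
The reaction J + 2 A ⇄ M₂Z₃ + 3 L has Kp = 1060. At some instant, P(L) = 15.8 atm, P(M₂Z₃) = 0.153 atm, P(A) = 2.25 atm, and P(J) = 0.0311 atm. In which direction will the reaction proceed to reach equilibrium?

toward reactants

Qp = P(M₂Z₃)·P(L)³ / (P(J)·P(A)²) = (0.153)·(15.8)³ / ((0.0311)·(2.25)²) = 3830
Qp = 3830 > Kp = 1060, so the reverse reaction proceeds.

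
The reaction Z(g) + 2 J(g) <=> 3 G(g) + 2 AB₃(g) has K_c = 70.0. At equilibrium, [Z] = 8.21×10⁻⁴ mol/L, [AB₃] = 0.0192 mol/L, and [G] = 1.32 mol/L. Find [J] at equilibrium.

[J] = 0.121 mol/L

At equilibrium, K_c = [G]³·[AB₃]² / ([Z]·[J]²) = 70.0.
(1.32)³·(0.0192)² / ((8.21×10⁻⁴)·([J])²) = 70.0
[J]² = 0.0148 ⇒ [J] = 0.121 mol/L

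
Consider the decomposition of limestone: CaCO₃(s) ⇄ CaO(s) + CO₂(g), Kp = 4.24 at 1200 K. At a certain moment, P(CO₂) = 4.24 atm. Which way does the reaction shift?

(CaCO₃, CaO are pure solids — omitted from Qp.)
Qp = P(CO₂) = 4.24
Qp = 4.24 = Kp, so the system is already at equilibrium.

neither direction; the system is at equilibrium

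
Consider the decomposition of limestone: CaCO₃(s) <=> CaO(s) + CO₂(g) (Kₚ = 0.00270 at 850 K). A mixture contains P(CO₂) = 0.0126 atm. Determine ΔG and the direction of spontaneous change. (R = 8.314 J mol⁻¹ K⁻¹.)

ΔG = 10.9 kJ/mol; the forward reaction is non-spontaneous

(CaCO₃, CaO are pure solids — omitted from Qₚ.)
Qₚ = P(CO₂) = 0.0126
ΔG = RT ln(Qₚ/Kₚ) = (8.314 J mol⁻¹ K⁻¹)(850 K) × ln(0.0126/0.00270)
   = (7.067 kJ/mol)(1.540) = 10.9 kJ/mol
ΔG > 0, so the forward reaction is non-spontaneous (proceeds in reverse).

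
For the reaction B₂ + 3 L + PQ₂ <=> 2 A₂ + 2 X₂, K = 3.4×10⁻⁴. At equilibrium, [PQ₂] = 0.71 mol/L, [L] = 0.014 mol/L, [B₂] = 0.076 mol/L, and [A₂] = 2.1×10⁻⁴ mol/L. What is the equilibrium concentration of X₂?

[X₂] = 0.034 mol/L

At equilibrium, K = [A₂]²·[X₂]² / ([B₂]·[L]³·[PQ₂]) = 3.4×10⁻⁴.
(2.1×10⁻⁴)²·([X₂])² / ((0.076)·(0.014)³·(0.71)) = 3.4×10⁻⁴
[X₂]² = 0.00114 ⇒ [X₂] = 0.034 mol/L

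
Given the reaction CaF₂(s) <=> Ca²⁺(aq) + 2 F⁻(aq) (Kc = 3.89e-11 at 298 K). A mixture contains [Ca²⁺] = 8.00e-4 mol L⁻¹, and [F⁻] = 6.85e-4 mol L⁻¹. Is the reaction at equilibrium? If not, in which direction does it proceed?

(CaF₂ is a pure solid — omitted from Qc.)
Qc = [Ca²⁺]·[F⁻]² = (8.00e-4)·(6.85e-4)² = 3.75e-10
Qc = 3.75e-10 > Kc = 3.89e-11, so the reverse reaction proceeds.

reverse (toward reactants)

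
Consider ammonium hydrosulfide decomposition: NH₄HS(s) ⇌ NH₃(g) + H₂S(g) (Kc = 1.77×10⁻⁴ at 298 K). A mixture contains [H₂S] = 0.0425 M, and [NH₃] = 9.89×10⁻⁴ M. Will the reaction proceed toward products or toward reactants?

(NH₄HS is a pure solid — omitted from Qc.)
Qc = [NH₃]·[H₂S] = (9.89×10⁻⁴)·(0.0425) = 4.20×10⁻⁵
Qc = 4.20×10⁻⁵ < Kc = 1.77×10⁻⁴, so the forward reaction proceeds.

in the forward direction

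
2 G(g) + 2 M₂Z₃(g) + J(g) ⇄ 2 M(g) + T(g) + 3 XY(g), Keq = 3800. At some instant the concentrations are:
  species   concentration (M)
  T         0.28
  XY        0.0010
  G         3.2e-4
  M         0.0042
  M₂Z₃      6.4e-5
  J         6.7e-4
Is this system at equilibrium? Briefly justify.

Q = [M]²·[T]·[XY]³ / ([G]²·[M₂Z₃]²·[J]) = (0.0042)²·(0.28)·(0.0010)³ / ((3.2e-4)²·(6.4e-5)²·(6.7e-4)) = 18000
Q = 18000 > Keq = 3800: net reverse reaction.

no; Q > K, reaction proceeds in reverse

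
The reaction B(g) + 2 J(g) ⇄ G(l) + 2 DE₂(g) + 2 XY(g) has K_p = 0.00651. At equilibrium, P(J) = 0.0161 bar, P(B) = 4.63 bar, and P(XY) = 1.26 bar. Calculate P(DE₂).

(G is a pure liquid — omitted from K_p.)
At equilibrium, K_p = P(DE₂)²·P(XY)² / (P(B)·P(J)²) = 0.00651.
(P(DE₂))²·(1.26)² / ((4.63)·(0.0161)²) = 0.00651
P(DE₂)² = 4.92e-6 ⇒ P(DE₂) = 0.00222 bar

P(DE₂) = 0.00222 bar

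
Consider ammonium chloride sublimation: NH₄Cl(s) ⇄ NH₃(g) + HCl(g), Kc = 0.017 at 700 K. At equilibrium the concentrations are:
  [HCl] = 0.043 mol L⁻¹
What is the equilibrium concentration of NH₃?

[NH₃] = 0.40 mol L⁻¹

(NH₄Cl is a pure solid — omitted from Kc.)
At equilibrium, Kc = [NH₃]·[HCl] = 0.017.
([NH₃])·(0.043) = 0.017
[NH₃] = 0.395 = 0.40 mol L⁻¹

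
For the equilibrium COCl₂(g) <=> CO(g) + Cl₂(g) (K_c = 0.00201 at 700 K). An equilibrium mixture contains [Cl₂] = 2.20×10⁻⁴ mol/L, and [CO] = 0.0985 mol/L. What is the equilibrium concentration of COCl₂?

[COCl₂] = 0.0108 mol/L

At equilibrium, K_c = [CO]·[Cl₂] / [COCl₂] = 0.00201.
(0.0985)·(2.20×10⁻⁴) / ([COCl₂]) = 0.00201
[COCl₂] = 0.0108 mol/L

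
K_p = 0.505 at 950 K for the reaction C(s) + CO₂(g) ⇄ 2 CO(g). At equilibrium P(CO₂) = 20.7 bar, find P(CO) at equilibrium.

P(CO) = 3.23 bar

(C is a pure solid — omitted from K_p.)
At equilibrium, K_p = P(CO)² / P(CO₂) = 0.505.
(P(CO))² / (20.7) = 0.505
P(CO)² = 10.5 ⇒ P(CO) = 3.23 bar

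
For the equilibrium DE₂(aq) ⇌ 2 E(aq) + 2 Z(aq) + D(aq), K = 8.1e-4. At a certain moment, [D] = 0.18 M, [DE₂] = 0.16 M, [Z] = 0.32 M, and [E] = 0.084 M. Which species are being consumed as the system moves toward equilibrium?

none (at equilibrium)

Q = [E]²·[Z]²·[D] / [DE₂] = (0.084)²·(0.32)²·(0.18) / (0.16) = 8.1e-4
Q = 8.1e-4 = K; the system is at equilibrium.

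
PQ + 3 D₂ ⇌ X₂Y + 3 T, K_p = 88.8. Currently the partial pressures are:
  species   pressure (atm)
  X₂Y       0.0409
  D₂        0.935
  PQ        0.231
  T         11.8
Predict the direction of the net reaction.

Q_p = P(X₂Y)·P(T)³ / (P(PQ)·P(D₂)³) = (0.0409)·(11.8)³ / ((0.231)·(0.935)³) = 356
Q_p = 356 > K_p = 88.8, so the reverse reaction proceeds.

toward reactants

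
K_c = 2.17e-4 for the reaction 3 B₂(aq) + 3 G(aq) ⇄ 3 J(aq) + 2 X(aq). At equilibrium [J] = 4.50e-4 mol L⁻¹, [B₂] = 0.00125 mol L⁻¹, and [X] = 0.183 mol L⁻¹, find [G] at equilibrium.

At equilibrium, K_c = [J]³·[X]² / ([B₂]³·[G]³) = 2.17e-4.
(4.50e-4)³·(0.183)² / ((0.00125)³·([G])³) = 2.17e-4
[G]³ = 7.20 ⇒ [G] = 1.93 mol L⁻¹

[G] = 1.93 mol L⁻¹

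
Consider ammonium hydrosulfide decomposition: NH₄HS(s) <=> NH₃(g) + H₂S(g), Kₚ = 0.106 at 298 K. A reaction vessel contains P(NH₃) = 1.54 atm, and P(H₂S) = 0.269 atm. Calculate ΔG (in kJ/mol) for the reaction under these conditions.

ΔG = 3.38 kJ/mol

(NH₄HS is a pure solid — omitted from Qₚ.)
Qₚ = P(NH₃)·P(H₂S) = (1.54)·(0.269) = 0.414
ΔG = RT ln(Qₚ/Kₚ) = (8.314 J mol⁻¹ K⁻¹)(298 K) × ln(0.414/0.106)
   = (2.478 kJ/mol)(1.362) = 3.38 kJ/mol
ΔG > 0, so the forward reaction is non-spontaneous (proceeds in reverse).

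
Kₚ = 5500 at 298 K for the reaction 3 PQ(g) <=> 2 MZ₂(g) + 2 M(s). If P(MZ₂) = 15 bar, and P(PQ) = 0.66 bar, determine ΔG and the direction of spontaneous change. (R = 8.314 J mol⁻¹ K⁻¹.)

(M is a pure solid — omitted from Qₚ.)
Qₚ = P(MZ₂)² / P(PQ)³ = (15)² / (0.66)³ = 783
ΔG = RT ln(Qₚ/Kₚ) = (8.314 J mol⁻¹ K⁻¹)(298 K) × ln(783/5500)
   = (2.478 kJ/mol)(-1.949) = -4.83 kJ/mol
ΔG < 0, so the forward reaction is spontaneous (proceeds forward).

ΔG = -4.83 kJ/mol; the forward reaction is spontaneous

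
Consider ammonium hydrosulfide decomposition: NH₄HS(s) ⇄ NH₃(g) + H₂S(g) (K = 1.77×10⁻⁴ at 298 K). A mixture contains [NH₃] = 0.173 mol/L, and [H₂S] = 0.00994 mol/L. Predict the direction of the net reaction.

(NH₄HS is a pure solid — omitted from Q.)
Q = [NH₃]·[H₂S] = (0.173)·(0.00994) = 0.00172
Q = 0.00172 > K = 1.77×10⁻⁴, so the reverse reaction proceeds.

in the reverse direction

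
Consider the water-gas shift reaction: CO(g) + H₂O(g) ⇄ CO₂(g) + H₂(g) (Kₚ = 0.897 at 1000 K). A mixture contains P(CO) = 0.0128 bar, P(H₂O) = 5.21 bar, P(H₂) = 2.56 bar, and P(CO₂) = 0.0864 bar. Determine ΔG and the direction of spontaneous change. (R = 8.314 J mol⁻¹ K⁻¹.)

Qₚ = P(CO₂)·P(H₂) / (P(CO)·P(H₂O)) = (0.0864)·(2.56) / ((0.0128)·(5.21)) = 3.32
ΔG = RT ln(Qₚ/Kₚ) = (8.314 J mol⁻¹ K⁻¹)(1000 K) × ln(3.32/0.897)
   = (8.314 kJ/mol)(1.309) = 10.9 kJ/mol
ΔG > 0, so the forward reaction is non-spontaneous (proceeds in reverse).

ΔG = 10.9 kJ/mol; the forward reaction is non-spontaneous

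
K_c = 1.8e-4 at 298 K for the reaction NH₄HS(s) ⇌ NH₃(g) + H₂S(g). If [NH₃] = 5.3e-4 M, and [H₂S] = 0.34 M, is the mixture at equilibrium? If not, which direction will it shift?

(NH₄HS is a pure solid — omitted from Q_c.)
Q_c = [NH₃]·[H₂S] = (5.3e-4)·(0.34) = 1.8e-4
Q_c = 1.8e-4 = K_c; the system is at equilibrium.

yes, at equilibrium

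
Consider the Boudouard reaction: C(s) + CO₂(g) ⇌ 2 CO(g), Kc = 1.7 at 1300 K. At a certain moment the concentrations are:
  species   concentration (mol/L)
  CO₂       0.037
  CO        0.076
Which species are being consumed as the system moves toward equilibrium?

(C is a pure solid — omitted from Qc.)
Qc = [CO]² / [CO₂] = (0.076)² / (0.037) = 0.16
Qc = 0.16 < Kc = 1.7: net forward reaction.

C, CO₂ (reactants)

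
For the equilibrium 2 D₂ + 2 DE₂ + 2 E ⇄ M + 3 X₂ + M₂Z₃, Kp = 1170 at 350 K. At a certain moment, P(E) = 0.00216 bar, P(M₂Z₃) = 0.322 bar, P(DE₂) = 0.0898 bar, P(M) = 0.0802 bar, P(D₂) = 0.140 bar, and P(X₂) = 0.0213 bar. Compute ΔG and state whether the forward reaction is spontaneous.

Qp = P(M)·P(X₂)³·P(M₂Z₃) / (P(D₂)²·P(DE₂)²·P(E)²) = (0.0802)·(0.0213)³·(0.322) / ((0.140)²·(0.0898)²·(0.00216)²) = 338
ΔG = RT ln(Qp/Kp) = (8.314 J mol⁻¹ K⁻¹)(350 K) × ln(338/1170)
   = (2.910 kJ/mol)(-1.242) = -3.61 kJ/mol
ΔG < 0, so the forward reaction is spontaneous (proceeds forward).

ΔG = -3.61 kJ/mol; the forward reaction is spontaneous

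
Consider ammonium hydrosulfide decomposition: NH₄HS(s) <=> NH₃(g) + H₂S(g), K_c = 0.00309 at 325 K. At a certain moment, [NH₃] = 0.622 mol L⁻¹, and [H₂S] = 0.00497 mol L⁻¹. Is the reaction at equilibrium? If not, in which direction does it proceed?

no net change (already at equilibrium)

(NH₄HS is a pure solid — omitted from Q_c.)
Q_c = [NH₃]·[H₂S] = (0.622)·(0.00497) = 0.00309
Q_c = 0.00309 = K_c, so the system is already at equilibrium.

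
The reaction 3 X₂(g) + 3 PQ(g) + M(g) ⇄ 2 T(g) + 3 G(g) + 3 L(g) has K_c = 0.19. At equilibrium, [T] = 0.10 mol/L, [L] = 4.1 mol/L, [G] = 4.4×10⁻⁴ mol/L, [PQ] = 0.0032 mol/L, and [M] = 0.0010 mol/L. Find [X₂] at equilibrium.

At equilibrium, K_c = [T]²·[G]³·[L]³ / ([X₂]³·[PQ]³·[M]) = 0.19.
(0.10)²·(4.4×10⁻⁴)³·(4.1)³ / (([X₂])³·(0.0032)³·(0.0010)) = 0.19
[X₂]³ = 9.43 ⇒ [X₂] = 2.1 mol/L

[X₂] = 2.1 mol/L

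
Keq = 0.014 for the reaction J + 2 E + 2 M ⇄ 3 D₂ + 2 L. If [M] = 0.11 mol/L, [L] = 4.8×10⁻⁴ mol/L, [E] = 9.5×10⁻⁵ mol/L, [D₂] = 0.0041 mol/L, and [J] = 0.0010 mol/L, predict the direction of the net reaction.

to the left

Q = [D₂]³·[L]² / ([J]·[E]²·[M]²) = (0.0041)³·(4.8×10⁻⁴)² / ((0.0010)·(9.5×10⁻⁵)²·(0.11)²) = 0.15
Q = 0.15 > Keq = 0.014, so the reverse reaction proceeds.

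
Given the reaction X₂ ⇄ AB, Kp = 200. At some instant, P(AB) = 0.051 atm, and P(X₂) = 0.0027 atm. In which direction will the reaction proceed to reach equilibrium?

toward products

Qp = P(AB) / P(X₂) = (0.051) / (0.0027) = 19
Qp = 19 < Kp = 200, so the forward reaction proceeds.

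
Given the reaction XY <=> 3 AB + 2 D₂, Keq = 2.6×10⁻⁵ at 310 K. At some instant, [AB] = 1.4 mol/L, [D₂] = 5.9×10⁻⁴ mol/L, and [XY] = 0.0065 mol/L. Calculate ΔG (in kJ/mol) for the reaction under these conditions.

ΔG = 4.46 kJ/mol

Q = [AB]³·[D₂]² / [XY] = (1.4)³·(5.9×10⁻⁴)² / (0.0065) = 1.47×10⁻⁴
ΔG = RT ln(Q/Keq) = (8.314 J mol⁻¹ K⁻¹)(310 K) × ln(1.47×10⁻⁴/2.6×10⁻⁵)
   = (2.577 kJ/mol)(1.732) = 4.46 kJ/mol
ΔG > 0, so the forward reaction is non-spontaneous (proceeds in reverse).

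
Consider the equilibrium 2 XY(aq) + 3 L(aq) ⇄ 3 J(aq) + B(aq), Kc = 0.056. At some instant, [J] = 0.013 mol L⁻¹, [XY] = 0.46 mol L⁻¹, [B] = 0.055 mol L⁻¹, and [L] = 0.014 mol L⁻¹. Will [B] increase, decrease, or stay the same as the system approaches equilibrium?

Qc = [J]³·[B] / ([XY]²·[L]³) = (0.013)³·(0.055) / ((0.46)²·(0.014)³) = 0.21
Qc = 0.21 > Kc = 0.056: net reverse reaction.
B is a product, so it decreases.

decrease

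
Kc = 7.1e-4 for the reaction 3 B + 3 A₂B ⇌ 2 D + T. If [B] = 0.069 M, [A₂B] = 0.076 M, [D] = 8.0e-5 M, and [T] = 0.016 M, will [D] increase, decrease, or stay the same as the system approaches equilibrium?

Qc = [D]²·[T] / ([B]³·[A₂B]³) = (8.0e-5)²·(0.016) / ((0.069)³·(0.076)³) = 7.1e-4
Qc = 7.1e-4 = Kc; the system is at equilibrium.

stay the same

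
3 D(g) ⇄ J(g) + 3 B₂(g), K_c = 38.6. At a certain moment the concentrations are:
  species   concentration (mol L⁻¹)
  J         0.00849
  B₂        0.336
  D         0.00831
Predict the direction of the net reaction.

Q_c = [J]·[B₂]³ / [D]³ = (0.00849)·(0.336)³ / (0.00831)³ = 561
Q_c = 561 > K_c = 38.6, so the reverse reaction proceeds.

to the left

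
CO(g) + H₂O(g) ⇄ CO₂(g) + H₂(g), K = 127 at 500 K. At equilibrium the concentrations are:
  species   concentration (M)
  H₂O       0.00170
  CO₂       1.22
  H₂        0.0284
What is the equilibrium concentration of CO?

At equilibrium, K = [CO₂]·[H₂] / ([CO]·[H₂O]) = 127.
(1.22)·(0.0284) / (([CO])·(0.00170)) = 127
[CO] = 0.160 M

[CO] = 0.160 M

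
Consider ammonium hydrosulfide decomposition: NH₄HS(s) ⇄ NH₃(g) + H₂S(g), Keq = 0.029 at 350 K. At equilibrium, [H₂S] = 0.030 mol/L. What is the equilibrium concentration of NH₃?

[NH₃] = 0.97 mol/L

(NH₄HS is a pure solid — omitted from Keq.)
At equilibrium, Keq = [NH₃]·[H₂S] = 0.029.
([NH₃])·(0.030) = 0.029
[NH₃] = 0.967 = 0.97 mol/L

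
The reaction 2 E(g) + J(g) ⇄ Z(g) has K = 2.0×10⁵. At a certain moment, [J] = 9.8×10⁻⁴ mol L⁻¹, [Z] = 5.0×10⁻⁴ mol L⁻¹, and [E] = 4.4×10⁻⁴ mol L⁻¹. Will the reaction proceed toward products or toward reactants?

Q = [Z] / ([E]²·[J]) = (5.0×10⁻⁴) / ((4.4×10⁻⁴)²·(9.8×10⁻⁴)) = 2.6×10⁶
Q = 2.6×10⁶ > K = 2.0×10⁵, so the reverse reaction proceeds.

to the left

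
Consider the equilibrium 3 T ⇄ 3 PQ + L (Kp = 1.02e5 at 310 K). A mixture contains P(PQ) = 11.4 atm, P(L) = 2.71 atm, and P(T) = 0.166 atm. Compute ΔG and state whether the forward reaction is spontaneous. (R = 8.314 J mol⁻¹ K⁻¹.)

Qp = P(PQ)³·P(L) / P(T)³ = (11.4)³·(2.71) / (0.166)³ = 8.78e5
ΔG = RT ln(Qp/Kp) = (8.314 J mol⁻¹ K⁻¹)(310 K) × ln(8.78e5/1.02e5)
   = (2.577 kJ/mol)(2.153) = 5.55 kJ/mol
ΔG > 0, so the forward reaction is non-spontaneous (proceeds in reverse).

ΔG = 5.55 kJ/mol; the forward reaction is non-spontaneous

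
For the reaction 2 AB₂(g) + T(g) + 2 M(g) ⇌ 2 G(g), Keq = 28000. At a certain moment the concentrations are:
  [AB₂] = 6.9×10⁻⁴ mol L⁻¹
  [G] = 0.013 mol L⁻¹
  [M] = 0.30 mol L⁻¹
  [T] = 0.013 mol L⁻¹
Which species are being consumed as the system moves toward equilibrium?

Q = [G]² / ([AB₂]²·[T]·[M]²) = (0.013)² / ((6.9×10⁻⁴)²·(0.013)·(0.30)²) = 3.0×10⁵
Q = 3.0×10⁵ > Keq = 28000: net reverse reaction.

G (products)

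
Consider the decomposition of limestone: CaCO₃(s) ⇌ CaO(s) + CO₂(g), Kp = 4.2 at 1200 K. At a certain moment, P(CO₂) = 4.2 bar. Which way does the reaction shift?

(CaCO₃, CaO are pure solids — omitted from Qp.)
Qp = P(CO₂) = 4.2
Qp = 4.2 = Kp, so the system is already at equilibrium.

neither direction; the system is at equilibrium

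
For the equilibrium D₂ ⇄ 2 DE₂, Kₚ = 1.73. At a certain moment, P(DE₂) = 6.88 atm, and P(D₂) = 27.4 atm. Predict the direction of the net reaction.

at equilibrium

Qₚ = P(DE₂)² / P(D₂) = (6.88)² / (27.4) = 1.73
Qₚ = 1.73 = Kₚ, so the system is already at equilibrium.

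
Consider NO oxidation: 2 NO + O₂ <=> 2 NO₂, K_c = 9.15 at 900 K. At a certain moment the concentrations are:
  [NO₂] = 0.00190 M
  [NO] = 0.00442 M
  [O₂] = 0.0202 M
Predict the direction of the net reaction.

no net change (already at equilibrium)

Q_c = [NO₂]² / ([NO]²·[O₂]) = (0.00190)² / ((0.00442)²·(0.0202)) = 9.15
Q_c = 9.15 = K_c, so the system is already at equilibrium.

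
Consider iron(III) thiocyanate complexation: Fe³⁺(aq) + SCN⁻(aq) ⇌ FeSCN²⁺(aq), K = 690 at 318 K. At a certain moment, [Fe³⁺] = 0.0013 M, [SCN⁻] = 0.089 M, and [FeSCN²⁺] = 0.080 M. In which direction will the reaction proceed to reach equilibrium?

Q = [FeSCN²⁺] / ([Fe³⁺]·[SCN⁻]) = (0.080) / ((0.0013)·(0.089)) = 690
Q = 690 = K, so the system is already at equilibrium.

no net change (already at equilibrium)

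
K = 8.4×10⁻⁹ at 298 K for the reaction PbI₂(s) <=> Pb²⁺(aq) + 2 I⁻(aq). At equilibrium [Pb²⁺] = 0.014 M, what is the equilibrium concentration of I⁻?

[I⁻] = 7.7×10⁻⁴ M

(PbI₂ is a pure solid — omitted from K.)
At equilibrium, K = [Pb²⁺]·[I⁻]² = 8.4×10⁻⁹.
(0.014)·([I⁻])² = 8.4×10⁻⁹
[I⁻]² = 6.00×10⁻⁷ ⇒ [I⁻] = 7.7×10⁻⁴ M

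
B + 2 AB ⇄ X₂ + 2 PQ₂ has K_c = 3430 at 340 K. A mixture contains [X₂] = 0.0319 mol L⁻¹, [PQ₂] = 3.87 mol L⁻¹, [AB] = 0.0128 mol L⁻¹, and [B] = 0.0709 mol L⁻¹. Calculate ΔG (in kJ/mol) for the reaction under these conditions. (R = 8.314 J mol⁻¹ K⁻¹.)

Q_c = [X₂]·[PQ₂]² / ([B]·[AB]²) = (0.0319)·(3.87)² / ((0.0709)·(0.0128)²) = 41100
ΔG = RT ln(Q_c/K_c) = (8.314 J mol⁻¹ K⁻¹)(340 K) × ln(41100/3430)
   = (2.827 kJ/mol)(2.483) = 7.02 kJ/mol
ΔG > 0, so the forward reaction is non-spontaneous (proceeds in reverse).

ΔG = 7.02 kJ/mol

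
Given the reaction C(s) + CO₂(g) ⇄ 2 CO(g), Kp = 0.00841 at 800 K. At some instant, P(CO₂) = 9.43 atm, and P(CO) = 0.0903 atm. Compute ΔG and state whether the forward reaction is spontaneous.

(C is a pure solid — omitted from Qp.)
Qp = P(CO)² / P(CO₂) = (0.0903)² / (9.43) = 8.65×10⁻⁴
ΔG = RT ln(Qp/Kp) = (8.314 J mol⁻¹ K⁻¹)(800 K) × ln(8.65×10⁻⁴/0.00841)
   = (6.651 kJ/mol)(-2.274) = -15.1 kJ/mol
ΔG < 0, so the forward reaction is spontaneous (proceeds forward).

ΔG = -15.1 kJ/mol; the forward reaction is spontaneous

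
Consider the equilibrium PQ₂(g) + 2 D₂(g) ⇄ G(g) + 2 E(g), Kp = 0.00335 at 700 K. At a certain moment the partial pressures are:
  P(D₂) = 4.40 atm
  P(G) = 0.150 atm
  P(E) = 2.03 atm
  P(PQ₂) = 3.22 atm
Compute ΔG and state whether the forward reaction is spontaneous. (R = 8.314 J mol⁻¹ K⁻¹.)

ΔG = 6.32 kJ/mol; the forward reaction is non-spontaneous

Qp = P(G)·P(E)² / (P(PQ₂)·P(D₂)²) = (0.150)·(2.03)² / ((3.22)·(4.40)²) = 0.00992
ΔG = RT ln(Qp/Kp) = (8.314 J mol⁻¹ K⁻¹)(700 K) × ln(0.00992/0.00335)
   = (5.820 kJ/mol)(1.086) = 6.32 kJ/mol
ΔG > 0, so the forward reaction is non-spontaneous (proceeds in reverse).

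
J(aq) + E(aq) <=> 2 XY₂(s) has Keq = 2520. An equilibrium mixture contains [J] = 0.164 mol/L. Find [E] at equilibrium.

[E] = 0.00242 mol/L

(XY₂ is a pure solid — omitted from Keq.)
At equilibrium, Keq = 1 / ([J]·[E]) = 2520.
1 / ((0.164)·([E])) = 2520
[E] = 0.00242 mol/L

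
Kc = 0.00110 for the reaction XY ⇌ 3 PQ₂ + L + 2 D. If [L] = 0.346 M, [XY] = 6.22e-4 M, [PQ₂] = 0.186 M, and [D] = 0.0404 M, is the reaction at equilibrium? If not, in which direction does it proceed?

Qc = [PQ₂]³·[L]·[D]² / [XY] = (0.186)³·(0.346)·(0.0404)² / (6.22e-4) = 0.00584
Qc = 0.00584 > Kc = 0.00110, so the reverse reaction proceeds.

toward reactants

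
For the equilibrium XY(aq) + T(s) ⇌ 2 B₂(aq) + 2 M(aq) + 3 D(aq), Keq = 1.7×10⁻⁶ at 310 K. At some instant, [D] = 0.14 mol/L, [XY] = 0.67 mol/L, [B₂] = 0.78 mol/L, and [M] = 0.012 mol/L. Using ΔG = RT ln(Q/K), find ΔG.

ΔG = -4.01 kJ/mol

(T is a pure solid — omitted from Q.)
Q = [B₂]²·[M]²·[D]³ / [XY] = (0.78)²·(0.012)²·(0.14)³ / (0.67) = 3.59×10⁻⁷
ΔG = RT ln(Q/Keq) = (8.314 J mol⁻¹ K⁻¹)(310 K) × ln(3.59×10⁻⁷/1.7×10⁻⁶)
   = (2.577 kJ/mol)(-1.555) = -4.01 kJ/mol
ΔG < 0, so the forward reaction is spontaneous (proceeds forward).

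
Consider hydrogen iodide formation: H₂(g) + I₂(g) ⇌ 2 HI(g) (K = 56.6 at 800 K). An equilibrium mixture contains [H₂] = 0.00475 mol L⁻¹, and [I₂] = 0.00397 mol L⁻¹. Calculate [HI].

[HI] = 0.0327 mol L⁻¹

At equilibrium, K = [HI]² / ([H₂]·[I₂]) = 56.6.
([HI])² / ((0.00475)·(0.00397)) = 56.6
[HI]² = 0.00107 ⇒ [HI] = 0.0327 mol L⁻¹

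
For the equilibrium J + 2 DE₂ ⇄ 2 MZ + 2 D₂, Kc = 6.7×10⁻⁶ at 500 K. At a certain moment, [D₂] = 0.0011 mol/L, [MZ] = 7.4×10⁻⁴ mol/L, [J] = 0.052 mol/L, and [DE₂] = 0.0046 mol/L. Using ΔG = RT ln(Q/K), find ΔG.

Qc = [MZ]²·[D₂]² / ([J]·[DE₂]²) = (7.4×10⁻⁴)²·(0.0011)² / ((0.052)·(0.0046)²) = 6.02×10⁻⁷
ΔG = RT ln(Qc/Kc) = (8.314 J mol⁻¹ K⁻¹)(500 K) × ln(6.02×10⁻⁷/6.7×10⁻⁶)
   = (4.157 kJ/mol)(-2.410) = -10.0 kJ/mol
ΔG < 0, so the forward reaction is spontaneous (proceeds forward).

ΔG = -10.0 kJ/mol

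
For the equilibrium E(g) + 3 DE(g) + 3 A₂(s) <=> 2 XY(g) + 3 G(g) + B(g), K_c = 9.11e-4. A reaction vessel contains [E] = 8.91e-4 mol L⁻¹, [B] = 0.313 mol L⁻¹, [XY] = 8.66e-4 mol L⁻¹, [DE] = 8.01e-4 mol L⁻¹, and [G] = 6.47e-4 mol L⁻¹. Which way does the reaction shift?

(A₂ is a pure solid — omitted from Q_c.)
Q_c = [XY]²·[G]³·[B] / ([E]·[DE]³) = (8.66e-4)²·(6.47e-4)³·(0.313) / ((8.91e-4)·(8.01e-4)³) = 1.39e-4
Q_c = 1.39e-4 < K_c = 9.11e-4, so the forward reaction proceeds.

forward (toward products)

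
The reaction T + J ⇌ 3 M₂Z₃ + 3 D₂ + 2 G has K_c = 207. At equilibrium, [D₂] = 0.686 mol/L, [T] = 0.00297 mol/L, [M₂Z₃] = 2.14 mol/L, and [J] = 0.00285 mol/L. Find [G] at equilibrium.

At equilibrium, K_c = [M₂Z₃]³·[D₂]³·[G]² / ([T]·[J]) = 207.
(2.14)³·(0.686)³·([G])² / ((0.00297)·(0.00285)) = 207
[G]² = 5.54×10⁻⁴ ⇒ [G] = 0.0235 mol/L

[G] = 0.0235 mol/L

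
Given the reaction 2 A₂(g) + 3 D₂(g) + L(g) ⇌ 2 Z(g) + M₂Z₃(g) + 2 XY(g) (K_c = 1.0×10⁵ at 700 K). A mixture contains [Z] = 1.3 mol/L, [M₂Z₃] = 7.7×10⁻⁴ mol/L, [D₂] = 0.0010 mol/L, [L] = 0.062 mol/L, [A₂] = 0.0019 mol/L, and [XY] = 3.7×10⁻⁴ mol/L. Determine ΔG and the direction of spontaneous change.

ΔG = 12.1 kJ/mol; the forward reaction is non-spontaneous

Q_c = [Z]²·[M₂Z₃]·[XY]² / ([A₂]²·[D₂]³·[L]) = (1.3)²·(7.7×10⁻⁴)·(3.7×10⁻⁴)² / ((0.0019)²·(0.0010)³·(0.062)) = 7.96×10⁵
ΔG = RT ln(Q_c/K_c) = (8.314 J mol⁻¹ K⁻¹)(700 K) × ln(7.96×10⁵/1.0×10⁵)
   = (5.820 kJ/mol)(2.074) = 12.1 kJ/mol
ΔG > 0, so the forward reaction is non-spontaneous (proceeds in reverse).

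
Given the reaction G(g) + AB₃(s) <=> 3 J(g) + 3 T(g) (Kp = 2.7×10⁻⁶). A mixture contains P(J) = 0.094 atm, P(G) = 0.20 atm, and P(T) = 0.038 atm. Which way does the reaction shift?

in the forward direction

(AB₃ is a pure solid — omitted from Qp.)
Qp = P(J)³·P(T)³ / P(G) = (0.094)³·(0.038)³ / (0.20) = 2.3×10⁻⁷
Qp = 2.3×10⁻⁷ < Kp = 2.7×10⁻⁶, so the forward reaction proceeds.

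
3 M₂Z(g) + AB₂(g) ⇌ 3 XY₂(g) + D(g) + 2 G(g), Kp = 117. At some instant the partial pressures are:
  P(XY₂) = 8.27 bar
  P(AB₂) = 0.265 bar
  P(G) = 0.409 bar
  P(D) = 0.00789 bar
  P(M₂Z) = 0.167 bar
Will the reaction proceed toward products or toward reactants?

Qp = P(XY₂)³·P(D)·P(G)² / (P(M₂Z)³·P(AB₂)) = (8.27)³·(0.00789)·(0.409)² / ((0.167)³·(0.265)) = 605
Qp = 605 > Kp = 117, so the reverse reaction proceeds.

to the left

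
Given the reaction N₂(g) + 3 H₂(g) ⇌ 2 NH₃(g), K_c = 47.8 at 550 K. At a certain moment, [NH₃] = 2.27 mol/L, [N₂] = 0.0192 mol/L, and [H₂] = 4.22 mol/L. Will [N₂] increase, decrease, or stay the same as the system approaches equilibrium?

Q_c = [NH₃]² / ([N₂]·[H₂]³) = (2.27)² / ((0.0192)·(4.22)³) = 3.57
Q_c = 3.57 < K_c = 47.8: net forward reaction.
N₂ is a reactant, so it decreases.

decrease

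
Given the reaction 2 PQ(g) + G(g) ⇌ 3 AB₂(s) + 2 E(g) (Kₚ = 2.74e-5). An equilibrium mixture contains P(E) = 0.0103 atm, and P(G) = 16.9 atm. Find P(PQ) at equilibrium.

P(PQ) = 0.479 atm

(AB₂ is a pure solid — omitted from Kₚ.)
At equilibrium, Kₚ = P(E)² / (P(PQ)²·P(G)) = 2.74e-5.
(0.0103)² / ((P(PQ))²·(16.9)) = 2.74e-5
P(PQ)² = 0.229 ⇒ P(PQ) = 0.479 atm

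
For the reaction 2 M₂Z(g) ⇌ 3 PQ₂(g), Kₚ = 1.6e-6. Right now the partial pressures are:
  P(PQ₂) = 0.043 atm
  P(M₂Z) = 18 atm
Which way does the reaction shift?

to the right

Qₚ = P(PQ₂)³ / P(M₂Z)² = (0.043)³ / (18)² = 2.5e-7
Qₚ = 2.5e-7 < Kₚ = 1.6e-6, so the forward reaction proceeds.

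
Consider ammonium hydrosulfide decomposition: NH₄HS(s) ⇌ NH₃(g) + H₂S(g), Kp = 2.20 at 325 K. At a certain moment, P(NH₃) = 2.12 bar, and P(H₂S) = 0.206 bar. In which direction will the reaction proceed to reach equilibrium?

forward (toward products)

(NH₄HS is a pure solid — omitted from Qp.)
Qp = P(NH₃)·P(H₂S) = (2.12)·(0.206) = 0.437
Qp = 0.437 < Kp = 2.20, so the forward reaction proceeds.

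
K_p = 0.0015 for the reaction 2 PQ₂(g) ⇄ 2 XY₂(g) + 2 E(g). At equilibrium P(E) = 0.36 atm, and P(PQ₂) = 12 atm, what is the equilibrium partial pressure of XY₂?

At equilibrium, K_p = P(XY₂)²·P(E)² / P(PQ₂)² = 0.0015.
(P(XY₂))²·(0.36)² / (12)² = 0.0015
P(XY₂)² = 1.67 ⇒ P(XY₂) = 1.3 atm

P(XY₂) = 1.3 atm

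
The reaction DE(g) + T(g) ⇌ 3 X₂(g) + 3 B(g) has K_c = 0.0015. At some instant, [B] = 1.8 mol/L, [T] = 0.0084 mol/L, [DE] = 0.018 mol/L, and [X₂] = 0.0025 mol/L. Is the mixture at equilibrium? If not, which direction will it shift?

no; Q < K, reaction proceeds forward

Q_c = [X₂]³·[B]³ / ([DE]·[T]) = (0.0025)³·(1.8)³ / ((0.018)·(0.0084)) = 6.0e-4
Q_c = 6.0e-4 < K_c = 0.0015: net forward reaction.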